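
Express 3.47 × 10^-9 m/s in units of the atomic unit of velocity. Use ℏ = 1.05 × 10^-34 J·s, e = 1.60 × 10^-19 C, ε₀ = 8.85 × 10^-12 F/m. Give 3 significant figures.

1.58 × 10^-15

atomic unit of velocity: v_au = e²/(4πε₀ℏ) = 2.19 × 10^6 m/s.
3.47 × 10^-9 / 2.19 × 10^6 = 1.58 × 10^-15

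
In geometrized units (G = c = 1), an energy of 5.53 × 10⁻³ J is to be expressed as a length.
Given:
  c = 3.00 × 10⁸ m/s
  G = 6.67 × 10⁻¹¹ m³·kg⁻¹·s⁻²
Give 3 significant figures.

Energy → length via G/c⁴.
5.53 × 10⁻³ J × (G/c⁴) = 4.55 × 10⁻⁴⁷ m

4.55 × 10⁻⁴⁷ m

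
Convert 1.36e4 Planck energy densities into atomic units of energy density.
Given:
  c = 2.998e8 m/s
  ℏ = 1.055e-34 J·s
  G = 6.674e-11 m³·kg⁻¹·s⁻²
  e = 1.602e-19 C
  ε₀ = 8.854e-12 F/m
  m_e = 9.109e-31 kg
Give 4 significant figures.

Planck energy density: u_P = c⁷/(ℏG²) = 4.632e113 J/m³
atomic unit of energy density: u_au = E_h/a₀³ = m_e⁴e¹⁰/((4πε₀)⁵ℏ⁸) = 2.929e13 J/m³
1.36e4 × 4.632e113 / 2.929e13 = 2.151e104

2.151e104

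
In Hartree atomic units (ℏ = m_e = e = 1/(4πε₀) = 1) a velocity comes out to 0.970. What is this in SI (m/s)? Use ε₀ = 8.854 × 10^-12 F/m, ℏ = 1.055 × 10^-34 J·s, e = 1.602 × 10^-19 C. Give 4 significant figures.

One atomic unit of velocity: v_au = e²/(4πε₀ℏ) = 2.186 × 10^6 m/s.
0.970 × 2.186 × 10^6 m/s = 2.121 × 10^6 m/s

2.121 × 10^6 m/s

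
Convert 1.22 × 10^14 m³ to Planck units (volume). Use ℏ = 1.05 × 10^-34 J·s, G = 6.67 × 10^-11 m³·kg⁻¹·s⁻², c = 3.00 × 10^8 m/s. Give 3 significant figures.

Planck volume: V_P = (ℏG/c³)^(3/2) = 4.18 × 10^-105 m³.
1.22 × 10^14 / 4.18 × 10^-105 = 2.92 × 10^118

2.92 × 10^118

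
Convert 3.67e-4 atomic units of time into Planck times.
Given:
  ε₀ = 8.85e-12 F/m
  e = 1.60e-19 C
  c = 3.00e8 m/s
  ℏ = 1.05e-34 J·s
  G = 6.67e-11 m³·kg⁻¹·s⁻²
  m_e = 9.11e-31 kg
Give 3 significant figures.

atomic unit of time: τ_au = (4πε₀)²ℏ³/(m_e e⁴) = 2.40e-17 s
Planck time: t_P = √(ℏG/c⁵) = 5.37e-44 s
3.67e-4 × 2.40e-17 / 5.37e-44 = 1.64e23

1.64e23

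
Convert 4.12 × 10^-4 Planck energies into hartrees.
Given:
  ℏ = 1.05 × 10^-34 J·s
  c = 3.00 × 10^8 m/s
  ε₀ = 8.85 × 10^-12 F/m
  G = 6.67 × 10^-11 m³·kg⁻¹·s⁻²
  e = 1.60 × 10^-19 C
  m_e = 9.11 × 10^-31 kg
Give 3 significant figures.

Planck energy: E_P = √(ℏc⁵/G) = 1.96 × 10^9 J
hartree: E_h = m_e e⁴/(4πε₀ℏ)² = 4.38 × 10^-18 J
4.12 × 10^-4 × 1.96 × 10^9 / 4.38 × 10^-18 = 1.84 × 10^23

1.84 × 10^23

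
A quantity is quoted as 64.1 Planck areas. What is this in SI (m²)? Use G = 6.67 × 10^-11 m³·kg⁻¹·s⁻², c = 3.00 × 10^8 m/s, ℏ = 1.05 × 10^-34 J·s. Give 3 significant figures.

One Planck area: A_P = ℏG/c³ = 2.59 × 10^-70 m².
64.1 × 2.59 × 10^-70 m² = 1.66 × 10^-68 m²

1.66 × 10^-68 m²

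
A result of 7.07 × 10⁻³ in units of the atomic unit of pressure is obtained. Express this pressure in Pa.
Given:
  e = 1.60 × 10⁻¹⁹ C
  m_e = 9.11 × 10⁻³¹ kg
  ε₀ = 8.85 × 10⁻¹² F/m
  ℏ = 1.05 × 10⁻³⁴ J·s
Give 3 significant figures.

2.13 × 10¹¹ Pa

One atomic unit of pressure: P_au = E_h/a₀³ = m_e⁴e¹⁰/((4πε₀)⁵ℏ⁸) = 3.01 × 10¹³ Pa.
7.07 × 10⁻³ × 3.01 × 10¹³ Pa = 2.13 × 10¹¹ Pa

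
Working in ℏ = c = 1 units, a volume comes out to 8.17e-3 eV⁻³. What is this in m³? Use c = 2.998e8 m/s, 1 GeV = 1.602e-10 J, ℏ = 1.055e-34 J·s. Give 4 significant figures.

6.288e-23 m³

Volume is [L]³ = [E]⁻³·(ℏc)³.
1 GeV⁻³ → (ℏc)³ × (1 GeV in J)⁻³ = 7.696e-48 m³.
Convert the energy scale: 8.17e-3 eV⁻³ = 8.17e24 GeV⁻³.
Result: 8.17e24 × 7.696e-48 = 6.288e-23 m³.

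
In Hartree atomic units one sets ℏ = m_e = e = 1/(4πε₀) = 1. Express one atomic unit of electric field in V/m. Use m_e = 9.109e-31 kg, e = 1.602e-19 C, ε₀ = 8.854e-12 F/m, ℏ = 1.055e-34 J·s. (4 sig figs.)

5.131e11 V/m

E_au = E_h/(e a₀) = m_e²e⁵/((4πε₀)³ℏ⁴)
E_h = 4.354e-18 J
a₀ = 5.297e-11 m
E_h/(e·a₀) = 5.131e11 V/m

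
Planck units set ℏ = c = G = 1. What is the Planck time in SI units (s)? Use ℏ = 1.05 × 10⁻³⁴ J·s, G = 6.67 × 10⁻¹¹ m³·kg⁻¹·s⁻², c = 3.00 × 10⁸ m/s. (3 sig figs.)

From ℏ = c = G = 1 the time scale is t_P = √(ℏG/c⁵).
  = √(2.88 × 10⁻⁸⁷)
  = 5.37 × 10⁻⁴⁴ s

5.37 × 10⁻⁴⁴ s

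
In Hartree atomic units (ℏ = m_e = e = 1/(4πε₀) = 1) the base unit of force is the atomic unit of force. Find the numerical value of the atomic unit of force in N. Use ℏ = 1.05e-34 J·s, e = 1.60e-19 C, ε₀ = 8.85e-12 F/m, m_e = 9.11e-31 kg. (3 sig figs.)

F_au = E_h/a₀ = m_e²e⁶/((4πε₀)³ℏ⁴)
E_h = 4.38e-18 J
a₀ = 5.26e-11 m
E_h/a₀ = 8.33e-8 N

8.33e-8 N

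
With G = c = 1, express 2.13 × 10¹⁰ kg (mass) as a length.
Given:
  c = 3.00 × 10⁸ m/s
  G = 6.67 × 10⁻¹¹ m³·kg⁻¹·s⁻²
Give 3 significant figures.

1.58 × 10⁻¹⁷ m

In G = c = 1 units mass has dimensions of length; the conversion factor is G/c².
2.13 × 10¹⁰ kg × (G/c²) = 1.58 × 10⁻¹⁷ m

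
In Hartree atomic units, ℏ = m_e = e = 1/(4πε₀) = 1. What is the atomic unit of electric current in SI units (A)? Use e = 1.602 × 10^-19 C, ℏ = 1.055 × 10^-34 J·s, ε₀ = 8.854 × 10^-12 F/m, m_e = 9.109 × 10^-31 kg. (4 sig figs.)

6.612 × 10^-3 A

From ℏ = m_e = e = 1/(4πε₀) = 1 the current scale is I_au = e E_h/ℏ = m_e e⁵/((4πε₀)²ℏ³).
E_h = 4.354 × 10^-18 J
e·E_h/ℏ = 6.612 × 10^-3 A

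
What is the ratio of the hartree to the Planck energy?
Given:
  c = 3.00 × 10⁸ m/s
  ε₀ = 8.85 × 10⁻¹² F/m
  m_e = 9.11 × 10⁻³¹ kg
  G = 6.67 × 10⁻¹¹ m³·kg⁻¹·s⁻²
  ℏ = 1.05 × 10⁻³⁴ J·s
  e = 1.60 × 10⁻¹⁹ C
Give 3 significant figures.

2.24 × 10⁻²⁷

hartree: E_h = m_e e⁴/(4πε₀ℏ)² = 4.38 × 10⁻¹⁸ J
Planck energy: E_P = √(ℏc⁵/G) = 1.96 × 10⁹ J
ratio = 4.38 × 10⁻¹⁸ / 1.96 × 10⁹ = 2.24 × 10⁻²⁷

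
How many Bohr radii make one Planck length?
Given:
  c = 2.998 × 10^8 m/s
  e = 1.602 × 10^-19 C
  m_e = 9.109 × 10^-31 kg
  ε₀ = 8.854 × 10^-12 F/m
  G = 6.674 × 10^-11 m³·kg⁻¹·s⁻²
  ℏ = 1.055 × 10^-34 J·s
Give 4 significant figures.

3.051 × 10^-25

Planck length: ℓ_P = √(ℏG/c³) = 1.616 × 10^-35 m
Bohr radius: a₀ = 4πε₀ℏ²/(m_e e²) = 5.297 × 10^-11 m
ratio = 1.616 × 10^-35 / 5.297 × 10^-11 = 3.051 × 10^-25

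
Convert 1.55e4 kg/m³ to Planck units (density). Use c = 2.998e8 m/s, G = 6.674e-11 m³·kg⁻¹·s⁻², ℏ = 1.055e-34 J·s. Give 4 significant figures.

Planck density: ρ_P = c⁵/(ℏG²) = 5.154e96 kg/m³.
1.55e4 / 5.154e96 = 3.007e-93

3.007e-93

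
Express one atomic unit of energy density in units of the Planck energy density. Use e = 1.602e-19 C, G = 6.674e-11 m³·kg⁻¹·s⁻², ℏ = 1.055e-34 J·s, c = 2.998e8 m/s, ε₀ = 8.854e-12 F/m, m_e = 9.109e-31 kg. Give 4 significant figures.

atomic unit of energy density: u_au = E_h/a₀³ = m_e⁴e¹⁰/((4πε₀)⁵ℏ⁸) = 2.929e13 J/m³
Planck energy density: u_P = c⁷/(ℏG²) = 4.632e113 J/m³
ratio = 2.929e13 / 4.632e113 = 6.323e-101

6.323e-101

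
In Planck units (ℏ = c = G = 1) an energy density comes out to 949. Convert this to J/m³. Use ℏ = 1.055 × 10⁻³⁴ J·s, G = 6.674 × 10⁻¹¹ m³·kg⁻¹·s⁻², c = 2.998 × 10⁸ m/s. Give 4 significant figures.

4.396 × 10¹¹⁶ J/m³

One Planck energy density: u_P = c⁷/(ℏG²) = 4.632 × 10¹¹³ J/m³.
949 × 4.632 × 10¹¹³ J/m³ = 4.396 × 10¹¹⁶ J/m³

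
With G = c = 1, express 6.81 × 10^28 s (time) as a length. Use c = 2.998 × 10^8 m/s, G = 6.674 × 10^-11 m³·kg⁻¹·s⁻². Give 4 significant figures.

2.042 × 10^37 m

Time → length via c.
6.81 × 10^28 s × (c) = 2.042 × 10^37 m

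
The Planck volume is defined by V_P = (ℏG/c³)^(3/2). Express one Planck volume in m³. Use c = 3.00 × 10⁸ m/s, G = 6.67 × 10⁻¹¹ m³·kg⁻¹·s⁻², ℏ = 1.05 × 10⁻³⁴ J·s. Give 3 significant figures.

V_P = (ℏG/c³)^(3/2)
  = √(1.75 × 10⁻²⁰⁹)
  = 4.18 × 10⁻¹⁰⁵ m³

4.18 × 10⁻¹⁰⁵ m³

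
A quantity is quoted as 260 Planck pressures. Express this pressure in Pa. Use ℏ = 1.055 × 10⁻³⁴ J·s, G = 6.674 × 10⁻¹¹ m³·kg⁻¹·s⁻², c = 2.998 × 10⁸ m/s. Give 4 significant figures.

One Planck pressure: p_P = c⁷/(ℏG²) = 4.632 × 10¹¹³ Pa.
260 × 4.632 × 10¹¹³ Pa = 1.204 × 10¹¹⁶ Pa

1.204 × 10¹¹⁶ Pa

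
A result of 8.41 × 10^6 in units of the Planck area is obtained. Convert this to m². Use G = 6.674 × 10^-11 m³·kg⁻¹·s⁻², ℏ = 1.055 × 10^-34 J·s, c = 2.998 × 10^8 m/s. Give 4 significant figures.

One Planck area: A_P = ℏG/c³ = 2.613 × 10^-70 m².
8.41 × 10^6 × 2.613 × 10^-70 m² = 2.198 × 10^-63 m²

2.198 × 10^-63 m²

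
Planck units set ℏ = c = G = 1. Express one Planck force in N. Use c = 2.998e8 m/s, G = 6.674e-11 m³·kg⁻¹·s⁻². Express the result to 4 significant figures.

1.210e44 N

The unique combination of the constants set to 1 with dimensions of force is F_P = c⁴/G.
  = 8.078e33 / 6.674e-11
  = 1.210e44 N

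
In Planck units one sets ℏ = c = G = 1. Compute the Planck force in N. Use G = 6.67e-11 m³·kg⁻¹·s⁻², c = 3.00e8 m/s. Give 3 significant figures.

1.21e44 N

F_P = c⁴/G
  = 8.10e33 / 6.67e-11
  = 1.21e44 N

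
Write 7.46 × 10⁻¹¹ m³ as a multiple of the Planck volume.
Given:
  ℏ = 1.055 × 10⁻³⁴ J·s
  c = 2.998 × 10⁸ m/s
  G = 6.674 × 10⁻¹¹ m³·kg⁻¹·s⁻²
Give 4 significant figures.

Planck volume: V_P = (ℏG/c³)^(3/2) = 4.224 × 10⁻¹⁰⁵ m³.
7.46 × 10⁻¹¹ / 4.224 × 10⁻¹⁰⁵ = 1.766 × 10⁹⁴

1.766 × 10⁹⁴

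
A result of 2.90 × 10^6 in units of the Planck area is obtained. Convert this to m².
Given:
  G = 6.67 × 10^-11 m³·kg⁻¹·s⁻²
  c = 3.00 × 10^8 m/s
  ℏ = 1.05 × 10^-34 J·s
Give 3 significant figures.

One Planck area: A_P = ℏG/c³ = 2.59 × 10^-70 m².
2.90 × 10^6 × 2.59 × 10^-70 m² = 7.52 × 10^-64 m²

7.52 × 10^-64 m²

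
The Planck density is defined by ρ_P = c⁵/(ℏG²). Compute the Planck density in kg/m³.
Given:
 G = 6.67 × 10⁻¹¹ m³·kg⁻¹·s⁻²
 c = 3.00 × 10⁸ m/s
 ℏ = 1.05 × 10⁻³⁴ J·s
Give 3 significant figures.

ρ_P = c⁵/(ℏG²)
  = 2.43 × 10⁴² / 4.67 × 10⁻⁵⁵
  = 5.20 × 10⁹⁶ kg/m³

5.20 × 10⁹⁶ kg/m³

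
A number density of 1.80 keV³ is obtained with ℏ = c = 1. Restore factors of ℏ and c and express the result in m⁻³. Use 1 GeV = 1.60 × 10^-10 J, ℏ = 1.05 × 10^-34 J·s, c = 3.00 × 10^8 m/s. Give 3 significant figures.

Number density is [L]⁻³ = [E]³/(ℏc)³.
1 GeV³ → 1/(ℏc)³ × (1 GeV in J)³ = 1.31 × 10^47 m⁻³.
Convert the energy scale: 1.80 keV³ = 1.80 × 10^-18 GeV³.
Result: 1.80 × 10^-18 × 1.31 × 10^47 = 2.36 × 10^29 m⁻³.

2.36 × 10^29 m⁻³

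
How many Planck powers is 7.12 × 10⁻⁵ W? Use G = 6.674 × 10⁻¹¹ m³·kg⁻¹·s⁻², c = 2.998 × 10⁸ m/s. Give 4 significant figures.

Planck power: P_P = c⁵/G = 3.629 × 10⁵² W.
7.12 × 10⁻⁵ / 3.629 × 10⁵² = 1.962 × 10⁻⁵⁷

1.962 × 10⁻⁵⁷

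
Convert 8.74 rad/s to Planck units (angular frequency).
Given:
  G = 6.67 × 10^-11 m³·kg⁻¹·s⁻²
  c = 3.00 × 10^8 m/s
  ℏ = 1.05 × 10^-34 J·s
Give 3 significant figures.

4.69 × 10^-43

Planck angular frequency: ω_P = √(c⁵/(ℏG)) = 1.86 × 10^43 rad/s.
8.74 / 1.86 × 10^43 = 4.69 × 10^-43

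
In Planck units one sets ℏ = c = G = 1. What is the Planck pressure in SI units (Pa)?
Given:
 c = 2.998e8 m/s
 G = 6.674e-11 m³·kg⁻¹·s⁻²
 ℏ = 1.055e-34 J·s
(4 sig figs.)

4.632e113 Pa

p_P = c⁷/(ℏG²)
  = 2.177e59 / 4.699e-55
  = 4.632e113 Pa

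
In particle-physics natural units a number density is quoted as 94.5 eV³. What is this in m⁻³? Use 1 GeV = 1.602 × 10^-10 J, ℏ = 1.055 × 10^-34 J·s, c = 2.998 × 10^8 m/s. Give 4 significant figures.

Number density is [L]⁻³ = [E]³/(ℏc)³.
1 GeV³ → 1/(ℏc)³ × (1 GeV in J)³ = 1.299 × 10^47 m⁻³.
Convert the energy scale: 94.5 eV³ = 9.45 × 10^-26 GeV³.
Result: 9.45 × 10^-26 × 1.299 × 10^47 = 1.228 × 10^22 m⁻³.

1.228 × 10^22 m⁻³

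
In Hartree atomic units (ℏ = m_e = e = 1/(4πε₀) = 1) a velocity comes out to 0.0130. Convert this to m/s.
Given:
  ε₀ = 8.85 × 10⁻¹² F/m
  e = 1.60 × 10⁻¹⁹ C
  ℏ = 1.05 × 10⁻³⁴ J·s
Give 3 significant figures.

One atomic unit of velocity: v_au = e²/(4πε₀ℏ) = 2.19 × 10⁶ m/s.
0.0130 × 2.19 × 10⁶ m/s = 2.85 × 10⁴ m/s

2.85 × 10⁴ m/s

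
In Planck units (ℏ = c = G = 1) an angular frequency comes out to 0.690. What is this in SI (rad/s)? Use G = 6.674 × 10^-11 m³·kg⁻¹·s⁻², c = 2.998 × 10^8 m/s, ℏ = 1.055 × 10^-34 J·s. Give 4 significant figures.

1.280 × 10^43 rad/s

One Planck angular frequency: ω_P = √(c⁵/(ℏG)) = 1.855 × 10^43 rad/s.
0.690 × 1.855 × 10^43 rad/s = 1.280 × 10^43 rad/s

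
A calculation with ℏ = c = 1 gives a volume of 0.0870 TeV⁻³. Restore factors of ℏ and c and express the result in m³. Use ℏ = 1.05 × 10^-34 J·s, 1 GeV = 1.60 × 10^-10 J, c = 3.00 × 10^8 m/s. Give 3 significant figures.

Volume is [L]³ = [E]⁻³·(ℏc)³.
1 GeV⁻³ → (ℏc)³ × (1 GeV in J)⁻³ = 7.63 × 10^-48 m³.
Convert the energy scale: 0.0870 TeV⁻³ = 8.70 × 10^-11 GeV⁻³.
Result: 8.70 × 10^-11 × 7.63 × 10^-48 = 6.64 × 10^-58 m³.

6.64 × 10^-58 m³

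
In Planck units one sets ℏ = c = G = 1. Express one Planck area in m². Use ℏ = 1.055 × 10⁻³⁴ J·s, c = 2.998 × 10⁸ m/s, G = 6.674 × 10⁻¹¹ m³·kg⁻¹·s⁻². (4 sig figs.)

2.613 × 10⁻⁷⁰ m²

A_P = ℏG/c³
  = 7.041 × 10⁻⁴⁵ / 2.695 × 10²⁵
  = 2.613 × 10⁻⁷⁰ m²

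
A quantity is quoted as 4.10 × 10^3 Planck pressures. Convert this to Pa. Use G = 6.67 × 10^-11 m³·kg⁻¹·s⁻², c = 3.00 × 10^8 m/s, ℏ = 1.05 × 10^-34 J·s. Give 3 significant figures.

One Planck pressure: p_P = c⁷/(ℏG²) = 4.68 × 10^113 Pa.
4.10 × 10^3 × 4.68 × 10^113 Pa = 1.92 × 10^117 Pa

1.92 × 10^117 Pa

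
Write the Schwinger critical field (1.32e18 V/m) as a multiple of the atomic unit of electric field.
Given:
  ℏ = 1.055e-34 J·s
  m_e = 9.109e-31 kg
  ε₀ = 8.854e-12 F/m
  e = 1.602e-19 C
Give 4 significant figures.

2.573e6

atomic unit of electric field: E_au = E_h/(e a₀) = m_e²e⁵/((4πε₀)³ℏ⁴) = 5.131e11 V/m.
1.32e18 / 5.131e11 = 2.573e6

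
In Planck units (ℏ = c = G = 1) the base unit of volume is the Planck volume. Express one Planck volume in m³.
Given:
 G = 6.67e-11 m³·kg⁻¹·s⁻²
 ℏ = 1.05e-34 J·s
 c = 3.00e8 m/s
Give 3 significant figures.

V_P = (ℏG/c³)^(3/2)
  = √(1.75e-209)
  = 4.18e-105 m³

4.18e-105 m³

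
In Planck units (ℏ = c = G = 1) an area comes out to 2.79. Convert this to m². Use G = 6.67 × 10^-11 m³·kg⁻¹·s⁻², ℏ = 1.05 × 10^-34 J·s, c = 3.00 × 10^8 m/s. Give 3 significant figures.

One Planck area: A_P = ℏG/c³ = 2.59 × 10^-70 m².
2.79 × 2.59 × 10^-70 m² = 7.24 × 10^-70 m²

7.24 × 10^-70 m²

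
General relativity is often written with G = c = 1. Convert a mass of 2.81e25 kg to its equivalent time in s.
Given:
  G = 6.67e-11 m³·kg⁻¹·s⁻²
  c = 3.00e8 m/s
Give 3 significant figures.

Mass → time via G/c³.
2.81e25 kg × (G/c³) = 6.94e-11 s

6.94e-11 s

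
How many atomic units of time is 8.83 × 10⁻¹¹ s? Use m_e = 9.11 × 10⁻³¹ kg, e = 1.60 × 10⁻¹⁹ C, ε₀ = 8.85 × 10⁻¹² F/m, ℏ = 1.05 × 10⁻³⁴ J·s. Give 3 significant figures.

3.68 × 10⁶

atomic unit of time: τ_au = (4πε₀)²ℏ³/(m_e e⁴) = 2.40 × 10⁻¹⁷ s.
8.83 × 10⁻¹¹ / 2.40 × 10⁻¹⁷ = 3.68 × 10⁶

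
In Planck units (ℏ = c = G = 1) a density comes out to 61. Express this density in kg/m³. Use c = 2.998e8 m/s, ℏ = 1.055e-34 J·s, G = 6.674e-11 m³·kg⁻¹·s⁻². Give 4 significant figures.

3.144e98 kg/m³

One Planck density: ρ_P = c⁵/(ℏG²) = 5.154e96 kg/m³.
61 × 5.154e96 kg/m³ = 3.144e98 kg/m³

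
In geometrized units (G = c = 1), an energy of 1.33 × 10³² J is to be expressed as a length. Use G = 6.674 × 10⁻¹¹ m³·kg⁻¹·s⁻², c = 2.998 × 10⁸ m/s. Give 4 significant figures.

Energy → length via G/c⁴.
1.33 × 10³² J × (G/c⁴) = 1.099 × 10⁻¹² m

1.099 × 10⁻¹² m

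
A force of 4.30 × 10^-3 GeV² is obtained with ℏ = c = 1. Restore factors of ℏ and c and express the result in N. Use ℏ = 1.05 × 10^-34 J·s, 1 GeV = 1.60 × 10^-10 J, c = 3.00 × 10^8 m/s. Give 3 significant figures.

3.49 × 10^3 N

Force is [E]/[L] = [E]²/(ℏc); restore (ℏc)⁻¹.
1 GeV² → 1/(ℏc) × (1 GeV in J)² = 8.13 × 10^5 N.
Result: 4.30 × 10^-3 × 8.13 × 10^5 = 3.49 × 10^3 N.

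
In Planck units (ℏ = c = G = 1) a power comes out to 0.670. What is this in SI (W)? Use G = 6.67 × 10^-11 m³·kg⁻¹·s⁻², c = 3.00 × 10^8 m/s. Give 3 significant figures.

One Planck power: P_P = c⁵/G = 3.64 × 10^52 W.
0.670 × 3.64 × 10^52 W = 2.44 × 10^52 W

2.44 × 10^52 W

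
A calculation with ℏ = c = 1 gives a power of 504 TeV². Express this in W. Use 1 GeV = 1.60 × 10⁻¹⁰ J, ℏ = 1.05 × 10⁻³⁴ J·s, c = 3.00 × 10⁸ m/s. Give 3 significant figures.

Power is [E]/[T] = [E]²/ℏ.
1 GeV² → 1/ℏ × (1 GeV in J)² = 2.44 × 10¹⁴ W.
Convert the energy scale: 504 TeV² = 5.04 × 10⁸ GeV².
Result: 5.04 × 10⁸ × 2.44 × 10¹⁴ = 1.23 × 10²³ W.

1.23 × 10²³ W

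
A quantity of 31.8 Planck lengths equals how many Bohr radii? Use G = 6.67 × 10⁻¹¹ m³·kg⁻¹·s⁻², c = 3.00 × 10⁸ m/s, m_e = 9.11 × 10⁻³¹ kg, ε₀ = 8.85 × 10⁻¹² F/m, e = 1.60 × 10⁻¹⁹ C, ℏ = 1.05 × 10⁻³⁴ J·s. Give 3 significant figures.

9.74 × 10⁻²⁴

Planck length: ℓ_P = √(ℏG/c³) = 1.61 × 10⁻³⁵ m
Bohr radius: a₀ = 4πε₀ℏ²/(m_e e²) = 5.26 × 10⁻¹¹ m
31.8 × 1.61 × 10⁻³⁵ / 5.26 × 10⁻¹¹ = 9.74 × 10⁻²⁴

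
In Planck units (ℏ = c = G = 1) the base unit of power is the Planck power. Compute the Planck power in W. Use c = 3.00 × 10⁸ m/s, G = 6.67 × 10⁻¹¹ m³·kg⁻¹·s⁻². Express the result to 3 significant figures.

3.64 × 10⁵² W

P_P = c⁵/G
  = 2.43 × 10⁴² / 6.67 × 10⁻¹¹
  = 3.64 × 10⁵² W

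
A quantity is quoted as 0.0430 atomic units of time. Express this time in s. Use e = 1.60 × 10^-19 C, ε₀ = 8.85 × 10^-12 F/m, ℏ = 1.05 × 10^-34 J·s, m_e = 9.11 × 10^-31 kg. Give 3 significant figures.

One atomic unit of time: τ_au = (4πε₀)²ℏ³/(m_e e⁴) = 2.40 × 10^-17 s.
0.0430 × 2.40 × 10^-17 s = 1.03 × 10^-18 s

1.03 × 10^-18 s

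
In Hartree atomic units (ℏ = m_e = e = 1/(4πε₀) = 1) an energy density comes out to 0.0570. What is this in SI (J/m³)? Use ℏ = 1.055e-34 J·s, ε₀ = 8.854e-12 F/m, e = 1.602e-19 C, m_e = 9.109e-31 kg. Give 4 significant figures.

One atomic unit of energy density: u_au = E_h/a₀³ = m_e⁴e¹⁰/((4πε₀)⁵ℏ⁸) = 2.929e13 J/m³.
0.0570 × 2.929e13 J/m³ = 1.670e12 J/m³

1.670e12 J/m³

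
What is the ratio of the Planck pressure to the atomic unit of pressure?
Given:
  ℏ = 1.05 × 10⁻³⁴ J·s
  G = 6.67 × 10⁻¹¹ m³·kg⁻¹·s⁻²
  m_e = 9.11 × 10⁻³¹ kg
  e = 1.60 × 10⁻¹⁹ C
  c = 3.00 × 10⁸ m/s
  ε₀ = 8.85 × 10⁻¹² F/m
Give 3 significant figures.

1.55 × 10¹⁰⁰

Planck pressure: p_P = c⁷/(ℏG²) = 4.68 × 10¹¹³ Pa
atomic unit of pressure: P_au = E_h/a₀³ = m_e⁴e¹⁰/((4πε₀)⁵ℏ⁸) = 3.01 × 10¹³ Pa
ratio = 4.68 × 10¹¹³ / 3.01 × 10¹³ = 1.55 × 10¹⁰⁰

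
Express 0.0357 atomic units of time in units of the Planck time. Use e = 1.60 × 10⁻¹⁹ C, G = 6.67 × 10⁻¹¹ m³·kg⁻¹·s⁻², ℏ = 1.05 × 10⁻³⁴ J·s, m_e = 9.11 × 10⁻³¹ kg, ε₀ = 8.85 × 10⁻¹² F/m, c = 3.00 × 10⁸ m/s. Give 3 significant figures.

atomic unit of time: τ_au = (4πε₀)²ℏ³/(m_e e⁴) = 2.40 × 10⁻¹⁷ s
Planck time: t_P = √(ℏG/c⁵) = 5.37 × 10⁻⁴⁴ s
0.0357 × 2.40 × 10⁻¹⁷ / 5.37 × 10⁻⁴⁴ = 1.59 × 10²⁵

1.59 × 10²⁵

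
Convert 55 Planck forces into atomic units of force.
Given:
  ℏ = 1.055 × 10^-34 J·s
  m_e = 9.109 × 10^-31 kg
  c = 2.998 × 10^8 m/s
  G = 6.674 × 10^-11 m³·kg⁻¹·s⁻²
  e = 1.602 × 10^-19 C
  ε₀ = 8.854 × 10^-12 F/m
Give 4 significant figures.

8.099 × 10^52

Planck force: F_P = c⁴/G = 1.210 × 10^44 N
atomic unit of force: F_au = E_h/a₀ = m_e²e⁶/((4πε₀)³ℏ⁴) = 8.220 × 10^-8 N
55 × 1.210 × 10^44 / 8.220 × 10^-8 = 8.099 × 10^52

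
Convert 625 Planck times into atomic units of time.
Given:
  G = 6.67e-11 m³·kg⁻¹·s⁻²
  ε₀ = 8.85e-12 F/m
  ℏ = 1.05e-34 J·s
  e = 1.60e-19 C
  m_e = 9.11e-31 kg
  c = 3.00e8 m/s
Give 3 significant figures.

1.40e-24

Planck time: t_P = √(ℏG/c⁵) = 5.37e-44 s
atomic unit of time: τ_au = (4πε₀)²ℏ³/(m_e e⁴) = 2.40e-17 s
625 × 5.37e-44 / 2.40e-17 = 1.40e-24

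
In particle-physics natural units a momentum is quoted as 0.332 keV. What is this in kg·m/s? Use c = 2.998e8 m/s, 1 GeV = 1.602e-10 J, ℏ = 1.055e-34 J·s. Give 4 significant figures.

Momentum is [E]/c; divide by c.
1 GeV → 1/c × (1 GeV in J) = 5.344e-19 kg·m/s.
Convert the energy scale: 0.332 keV = 3.32e-7 GeV.
Result: 3.32e-7 × 5.344e-19 = 1.774e-25 kg·m/s.

1.774e-25 kg·m/s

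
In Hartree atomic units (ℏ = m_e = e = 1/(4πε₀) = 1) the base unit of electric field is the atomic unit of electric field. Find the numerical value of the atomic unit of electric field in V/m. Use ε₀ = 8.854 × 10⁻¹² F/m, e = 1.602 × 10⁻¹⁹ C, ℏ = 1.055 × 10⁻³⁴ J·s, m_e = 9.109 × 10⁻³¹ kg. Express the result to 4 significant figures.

E_au = E_h/(e a₀) = m_e²e⁵/((4πε₀)³ℏ⁴)
E_h = 4.354 × 10⁻¹⁸ J
a₀ = 5.297 × 10⁻¹¹ m
E_h/(e·a₀) = 5.131 × 10¹¹ V/m

5.131 × 10¹¹ V/m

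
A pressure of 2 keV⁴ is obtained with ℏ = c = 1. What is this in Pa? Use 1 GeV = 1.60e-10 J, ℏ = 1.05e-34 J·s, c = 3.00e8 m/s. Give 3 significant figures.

4.19e13 Pa

Pressure is [E]/[L]³ = [E]⁴/(ℏc)³.
1 GeV⁴ → 1/(ℏc)³ × (1 GeV in J)⁴ = 2.10e37 Pa.
Convert the energy scale: 2 keV⁴ = 2.00e-24 GeV⁴.
Result: 2.00e-24 × 2.10e37 = 4.19e13 Pa.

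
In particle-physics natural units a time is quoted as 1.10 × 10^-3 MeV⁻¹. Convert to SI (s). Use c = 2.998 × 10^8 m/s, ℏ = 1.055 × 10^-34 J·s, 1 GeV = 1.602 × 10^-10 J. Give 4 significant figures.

A time is [E]⁻¹ in ℏ=c=1; restore one factor of ℏ.
1 GeV⁻¹ → ℏ × (1 GeV in J)⁻¹ = 6.586 × 10^-25 s.
Convert the energy scale: 1.10 × 10^-3 MeV⁻¹ = 1.10 GeV⁻¹.
Result: 1.10 × 6.586 × 10^-25 = 7.244 × 10^-25 s.

7.244 × 10^-25 s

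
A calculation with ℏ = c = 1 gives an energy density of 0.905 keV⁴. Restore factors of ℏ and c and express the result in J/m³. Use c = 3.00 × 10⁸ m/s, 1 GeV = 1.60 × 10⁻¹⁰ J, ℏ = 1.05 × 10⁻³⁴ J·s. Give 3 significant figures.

[E]/[L]³ = [E]⁴/(ℏc)³; restore (ℏc)⁻³.
1 GeV⁴ → 1/(ℏc)³ × (1 GeV in J)⁴ = 2.10 × 10³⁷ J/m³.
Convert the energy scale: 0.905 keV⁴ = 9.05 × 10⁻²⁵ GeV⁴.
Result: 9.05 × 10⁻²⁵ × 2.10 × 10³⁷ = 1.90 × 10¹³ J/m³.

1.90 × 10¹³ J/m³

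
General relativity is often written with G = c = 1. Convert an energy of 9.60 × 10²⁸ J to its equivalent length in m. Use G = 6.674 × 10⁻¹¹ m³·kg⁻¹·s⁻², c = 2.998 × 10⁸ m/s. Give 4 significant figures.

7.931 × 10⁻¹⁶ m

Energy → length via G/c⁴.
9.60 × 10²⁸ J × (G/c⁴) = 7.931 × 10⁻¹⁶ m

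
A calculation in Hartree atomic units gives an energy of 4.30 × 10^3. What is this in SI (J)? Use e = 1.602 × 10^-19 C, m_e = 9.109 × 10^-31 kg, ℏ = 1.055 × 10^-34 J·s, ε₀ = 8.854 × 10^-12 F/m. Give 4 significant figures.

1.872 × 10^-14 J

One hartree: E_h = m_e e⁴/(4πε₀ℏ)² = 4.354 × 10^-18 J.
4.30 × 10^3 × 4.354 × 10^-18 J = 1.872 × 10^-14 J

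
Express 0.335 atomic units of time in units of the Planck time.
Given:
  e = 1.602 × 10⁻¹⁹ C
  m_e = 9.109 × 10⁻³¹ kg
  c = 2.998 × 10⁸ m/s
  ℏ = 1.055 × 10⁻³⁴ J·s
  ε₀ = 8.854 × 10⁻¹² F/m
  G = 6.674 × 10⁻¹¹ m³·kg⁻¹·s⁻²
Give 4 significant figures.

atomic unit of time: τ_au = (4πε₀)²ℏ³/(m_e e⁴) = 2.423 × 10⁻¹⁷ s
Planck time: t_P = √(ℏG/c⁵) = 5.392 × 10⁻⁴⁴ s
0.335 × 2.423 × 10⁻¹⁷ / 5.392 × 10⁻⁴⁴ = 1.505 × 10²⁶

1.505 × 10²⁶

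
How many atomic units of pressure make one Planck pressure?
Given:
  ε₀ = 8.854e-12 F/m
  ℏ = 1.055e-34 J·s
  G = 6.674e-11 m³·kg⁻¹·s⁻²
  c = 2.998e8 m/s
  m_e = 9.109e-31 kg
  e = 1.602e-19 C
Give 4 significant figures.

1.581e100

Planck pressure: p_P = c⁷/(ℏG²) = 4.632e113 Pa
atomic unit of pressure: P_au = E_h/a₀³ = m_e⁴e¹⁰/((4πε₀)⁵ℏ⁸) = 2.929e13 Pa
ratio = 4.632e113 / 2.929e13 = 1.581e100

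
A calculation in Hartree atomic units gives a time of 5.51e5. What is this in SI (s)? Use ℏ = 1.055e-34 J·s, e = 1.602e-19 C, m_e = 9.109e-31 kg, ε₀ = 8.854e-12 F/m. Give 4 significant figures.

1.335e-11 s

One atomic unit of time: τ_au = (4πε₀)²ℏ³/(m_e e⁴) = 2.423e-17 s.
5.51e5 × 2.423e-17 s = 1.335e-11 s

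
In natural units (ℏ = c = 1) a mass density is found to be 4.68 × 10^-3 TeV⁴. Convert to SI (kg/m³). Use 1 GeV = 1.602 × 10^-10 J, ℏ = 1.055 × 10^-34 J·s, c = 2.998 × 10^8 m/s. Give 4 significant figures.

Mass density is [E]/(c²[L]³) = [E]⁴/(ℏ³c⁵).
1 GeV⁴ → 1/(ℏ³c⁵) × (1 GeV in J)⁴ = 2.316 × 10^20 kg/m³.
Convert the energy scale: 4.68 × 10^-3 TeV⁴ = 4.68 × 10^9 GeV⁴.
Result: 4.68 × 10^9 × 2.316 × 10^20 = 1.084 × 10^30 kg/m³.

1.084 × 10^30 kg/m³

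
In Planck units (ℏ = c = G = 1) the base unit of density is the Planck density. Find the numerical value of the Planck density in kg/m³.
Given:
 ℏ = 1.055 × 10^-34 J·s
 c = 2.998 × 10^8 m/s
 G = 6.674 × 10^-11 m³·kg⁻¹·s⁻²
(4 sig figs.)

ρ_P = c⁵/(ℏG²)
  = 2.422 × 10^42 / 4.699 × 10^-55
  = 5.154 × 10^96 kg/m³

5.154 × 10^96 kg/m³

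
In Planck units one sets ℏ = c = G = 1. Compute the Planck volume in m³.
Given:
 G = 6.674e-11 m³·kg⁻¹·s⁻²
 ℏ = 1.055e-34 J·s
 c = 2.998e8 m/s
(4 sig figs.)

4.224e-105 m³

V_P = (ℏG/c³)^(3/2)
  = √(1.784e-209)
  = 4.224e-105 m³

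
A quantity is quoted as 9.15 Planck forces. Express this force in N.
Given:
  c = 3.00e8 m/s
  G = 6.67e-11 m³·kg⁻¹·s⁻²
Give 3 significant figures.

1.11e45 N

One Planck force: F_P = c⁴/G = 1.21e44 N.
9.15 × 1.21e44 N = 1.11e45 N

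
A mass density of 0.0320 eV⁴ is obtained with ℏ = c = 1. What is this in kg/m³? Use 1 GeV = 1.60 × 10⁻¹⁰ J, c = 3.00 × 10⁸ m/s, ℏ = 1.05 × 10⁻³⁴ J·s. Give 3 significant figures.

Mass density is [E]/(c²[L]³) = [E]⁴/(ℏ³c⁵).
1 GeV⁴ → 1/(ℏ³c⁵) × (1 GeV in J)⁴ = 2.33 × 10²⁰ kg/m³.
Convert the energy scale: 0.0320 eV⁴ = 3.20 × 10⁻³⁸ GeV⁴.
Result: 3.20 × 10⁻³⁸ × 2.33 × 10²⁰ = 7.46 × 10⁻¹⁸ kg/m³.

7.46 × 10⁻¹⁸ kg/m³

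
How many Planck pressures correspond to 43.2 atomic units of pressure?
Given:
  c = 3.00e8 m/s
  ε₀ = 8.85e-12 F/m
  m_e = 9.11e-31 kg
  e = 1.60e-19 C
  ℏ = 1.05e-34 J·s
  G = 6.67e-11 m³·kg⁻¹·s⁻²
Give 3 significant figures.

2.78e-99

atomic unit of pressure: P_au = E_h/a₀³ = m_e⁴e¹⁰/((4πε₀)⁵ℏ⁸) = 3.01e13 Pa
Planck pressure: p_P = c⁷/(ℏG²) = 4.68e113 Pa
43.2 × 3.01e13 / 4.68e113 = 2.78e-99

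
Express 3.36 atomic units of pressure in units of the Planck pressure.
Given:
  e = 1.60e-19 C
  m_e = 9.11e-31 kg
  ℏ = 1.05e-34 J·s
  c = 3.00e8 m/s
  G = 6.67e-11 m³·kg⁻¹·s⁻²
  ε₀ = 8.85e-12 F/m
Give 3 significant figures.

2.16e-100

atomic unit of pressure: P_au = E_h/a₀³ = m_e⁴e¹⁰/((4πε₀)⁵ℏ⁸) = 3.01e13 Pa
Planck pressure: p_P = c⁷/(ℏG²) = 4.68e113 Pa
3.36 × 3.01e13 / 4.68e113 = 2.16e-100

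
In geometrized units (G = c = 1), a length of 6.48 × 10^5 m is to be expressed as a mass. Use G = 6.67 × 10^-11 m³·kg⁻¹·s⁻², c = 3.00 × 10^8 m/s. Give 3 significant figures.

8.74 × 10^32 kg

Length → mass via c²/G.
6.48 × 10^5 m × (c²/G) = 8.74 × 10^32 kg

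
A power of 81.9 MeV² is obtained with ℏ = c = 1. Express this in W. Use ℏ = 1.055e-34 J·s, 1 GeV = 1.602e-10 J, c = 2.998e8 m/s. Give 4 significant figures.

Power is [E]/[T] = [E]²/ℏ.
1 GeV² → 1/ℏ × (1 GeV in J)² = 2.433e14 W.
Convert the energy scale: 81.9 MeV² = 8.19e-5 GeV².
Result: 8.19e-5 × 2.433e14 = 1.992e10 W.

1.992e10 W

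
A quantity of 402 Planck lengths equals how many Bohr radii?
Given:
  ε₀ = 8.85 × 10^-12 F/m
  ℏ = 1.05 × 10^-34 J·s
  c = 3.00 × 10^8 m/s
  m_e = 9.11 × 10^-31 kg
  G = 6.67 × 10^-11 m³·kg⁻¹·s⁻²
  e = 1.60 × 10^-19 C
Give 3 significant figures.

Planck length: ℓ_P = √(ℏG/c³) = 1.61 × 10^-35 m
Bohr radius: a₀ = 4πε₀ℏ²/(m_e e²) = 5.26 × 10^-11 m
402 × 1.61 × 10^-35 / 5.26 × 10^-11 = 1.23 × 10^-22

1.23 × 10^-22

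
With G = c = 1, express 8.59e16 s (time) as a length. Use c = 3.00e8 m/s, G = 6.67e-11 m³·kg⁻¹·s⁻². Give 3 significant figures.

Time → length via c.
8.59e16 s × (c) = 2.58e25 m

2.58e25 m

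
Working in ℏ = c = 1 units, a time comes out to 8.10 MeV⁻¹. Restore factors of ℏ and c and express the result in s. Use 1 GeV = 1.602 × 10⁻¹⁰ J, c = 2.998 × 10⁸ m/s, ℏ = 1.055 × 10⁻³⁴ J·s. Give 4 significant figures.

A time is [E]⁻¹ in ℏ=c=1; restore one factor of ℏ.
1 GeV⁻¹ → ℏ × (1 GeV in J)⁻¹ = 6.586 × 10⁻²⁵ s.
Convert the energy scale: 8.10 MeV⁻¹ = 8.10 × 10³ GeV⁻¹.
Result: 8.10 × 10³ × 6.586 × 10⁻²⁵ = 5.334 × 10⁻²¹ s.

5.334 × 10⁻²¹ s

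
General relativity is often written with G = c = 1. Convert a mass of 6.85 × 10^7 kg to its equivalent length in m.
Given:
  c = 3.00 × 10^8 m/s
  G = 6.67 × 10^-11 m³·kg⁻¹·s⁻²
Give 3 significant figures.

In G = c = 1 units mass has dimensions of length; the conversion factor is G/c².
6.85 × 10^7 kg × (G/c²) = 5.08 × 10^-20 m

5.08 × 10^-20 m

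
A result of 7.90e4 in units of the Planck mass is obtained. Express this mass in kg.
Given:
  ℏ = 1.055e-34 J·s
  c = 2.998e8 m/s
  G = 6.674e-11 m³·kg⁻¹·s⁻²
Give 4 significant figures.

One Planck mass: m_P = √(ℏc/G) = 2.177e-8 kg.
7.90e4 × 2.177e-8 kg = 1.720e-3 kg

1.720e-3 kg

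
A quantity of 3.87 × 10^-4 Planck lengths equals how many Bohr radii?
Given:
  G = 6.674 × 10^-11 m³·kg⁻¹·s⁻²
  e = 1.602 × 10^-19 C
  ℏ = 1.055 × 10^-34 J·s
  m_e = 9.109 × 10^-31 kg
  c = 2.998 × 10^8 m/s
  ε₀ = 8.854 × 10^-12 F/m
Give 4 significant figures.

Planck length: ℓ_P = √(ℏG/c³) = 1.616 × 10^-35 m
Bohr radius: a₀ = 4πε₀ℏ²/(m_e e²) = 5.297 × 10^-11 m
3.87 × 10^-4 × 1.616 × 10^-35 / 5.297 × 10^-11 = 1.181 × 10^-28

1.181 × 10^-28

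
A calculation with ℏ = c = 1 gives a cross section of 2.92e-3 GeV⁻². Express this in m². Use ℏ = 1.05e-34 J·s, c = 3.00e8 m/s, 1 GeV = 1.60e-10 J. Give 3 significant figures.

1.13e-34 m²

Area is [L]² = [E]⁻²·(ℏc)²; restore (ℏc)².
1 GeV⁻² → (ℏc)² × (1 GeV in J)⁻² = 3.88e-32 m².
Result: 2.92e-3 × 3.88e-32 = 1.13e-34 m².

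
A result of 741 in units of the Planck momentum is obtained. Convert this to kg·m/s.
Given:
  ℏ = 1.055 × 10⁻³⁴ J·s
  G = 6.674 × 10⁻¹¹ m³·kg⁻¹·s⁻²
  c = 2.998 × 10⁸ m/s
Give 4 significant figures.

One Planck momentum: p_P = √(ℏc³/G) = 6.527 kg·m/s.
741 × 6.527 kg·m/s = 4.836 × 10³ kg·m/s

4.836 × 10³ kg·m/s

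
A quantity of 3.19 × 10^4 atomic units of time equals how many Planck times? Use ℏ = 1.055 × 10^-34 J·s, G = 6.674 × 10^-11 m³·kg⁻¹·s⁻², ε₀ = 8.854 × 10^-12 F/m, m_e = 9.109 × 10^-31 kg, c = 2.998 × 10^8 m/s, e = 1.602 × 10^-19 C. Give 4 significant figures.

1.433 × 10^31

atomic unit of time: τ_au = (4πε₀)²ℏ³/(m_e e⁴) = 2.423 × 10^-17 s
Planck time: t_P = √(ℏG/c⁵) = 5.392 × 10^-44 s
3.19 × 10^4 × 2.423 × 10^-17 / 5.392 × 10^-44 = 1.433 × 10^31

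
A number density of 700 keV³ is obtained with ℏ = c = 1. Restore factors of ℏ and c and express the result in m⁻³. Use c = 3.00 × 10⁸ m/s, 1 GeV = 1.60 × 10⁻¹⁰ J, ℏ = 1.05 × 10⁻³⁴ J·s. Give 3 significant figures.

9.17 × 10³¹ m⁻³

Number density is [L]⁻³ = [E]³/(ℏc)³.
1 GeV³ → 1/(ℏc)³ × (1 GeV in J)³ = 1.31 × 10⁴⁷ m⁻³.
Convert the energy scale: 700 keV³ = 7.00 × 10⁻¹⁶ GeV³.
Result: 7.00 × 10⁻¹⁶ × 1.31 × 10⁴⁷ = 9.17 × 10³¹ m⁻³.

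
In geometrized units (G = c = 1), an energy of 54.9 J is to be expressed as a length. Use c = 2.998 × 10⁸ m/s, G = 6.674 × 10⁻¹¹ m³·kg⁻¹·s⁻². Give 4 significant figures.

4.536 × 10⁻⁴³ m

Energy → length via G/c⁴.
54.9 J × (G/c⁴) = 4.536 × 10⁻⁴³ m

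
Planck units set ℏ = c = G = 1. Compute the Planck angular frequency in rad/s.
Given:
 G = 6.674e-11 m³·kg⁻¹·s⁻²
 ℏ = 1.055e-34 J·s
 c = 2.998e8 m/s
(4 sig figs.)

1.855e43 rad/s

The unique combination of the constants set to 1 with dimensions of angular frequency is ω_P = √(c⁵/(ℏG)).
  = √(3.440e86)
  = 1.855e43 rad/s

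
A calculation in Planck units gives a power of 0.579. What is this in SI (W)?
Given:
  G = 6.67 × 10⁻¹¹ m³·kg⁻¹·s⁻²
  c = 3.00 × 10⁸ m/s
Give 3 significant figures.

2.11 × 10⁵² W

One Planck power: P_P = c⁵/G = 3.64 × 10⁵² W.
0.579 × 3.64 × 10⁵² W = 2.11 × 10⁵² W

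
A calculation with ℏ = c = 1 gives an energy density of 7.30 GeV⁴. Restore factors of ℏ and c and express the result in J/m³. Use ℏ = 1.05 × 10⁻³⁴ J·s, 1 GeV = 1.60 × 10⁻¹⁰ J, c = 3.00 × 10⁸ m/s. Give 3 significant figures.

[E]/[L]³ = [E]⁴/(ℏc)³; restore (ℏc)⁻³.
1 GeV⁴ → 1/(ℏc)³ × (1 GeV in J)⁴ = 2.10 × 10³⁷ J/m³.
Result: 7.30 × 2.10 × 10³⁷ = 1.53 × 10³⁸ J/m³.

1.53 × 10³⁸ J/m³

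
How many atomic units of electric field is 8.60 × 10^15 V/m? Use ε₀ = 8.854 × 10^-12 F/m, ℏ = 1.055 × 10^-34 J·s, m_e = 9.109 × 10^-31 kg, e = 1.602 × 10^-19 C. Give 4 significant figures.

1.676 × 10^4

atomic unit of electric field: E_au = E_h/(e a₀) = m_e²e⁵/((4πε₀)³ℏ⁴) = 5.131 × 10^11 V/m.
8.60 × 10^15 / 5.131 × 10^11 = 1.676 × 10^4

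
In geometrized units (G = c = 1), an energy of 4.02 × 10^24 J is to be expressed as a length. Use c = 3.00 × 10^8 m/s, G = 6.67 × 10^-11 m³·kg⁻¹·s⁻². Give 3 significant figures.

3.31 × 10^-20 m

Energy → length via G/c⁴.
4.02 × 10^24 J × (G/c⁴) = 3.31 × 10^-20 m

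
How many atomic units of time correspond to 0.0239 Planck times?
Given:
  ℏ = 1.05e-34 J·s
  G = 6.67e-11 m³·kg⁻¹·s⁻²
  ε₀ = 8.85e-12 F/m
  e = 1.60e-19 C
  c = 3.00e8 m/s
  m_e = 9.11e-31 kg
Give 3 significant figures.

Planck time: t_P = √(ℏG/c⁵) = 5.37e-44 s
atomic unit of time: τ_au = (4πε₀)²ℏ³/(m_e e⁴) = 2.40e-17 s
0.0239 × 5.37e-44 / 2.40e-17 = 5.35e-29

5.35e-29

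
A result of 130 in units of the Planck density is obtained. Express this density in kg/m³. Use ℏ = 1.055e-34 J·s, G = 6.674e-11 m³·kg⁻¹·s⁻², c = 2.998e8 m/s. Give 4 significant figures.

One Planck density: ρ_P = c⁵/(ℏG²) = 5.154e96 kg/m³.
130 × 5.154e96 kg/m³ = 6.700e98 kg/m³

6.700e98 kg/m³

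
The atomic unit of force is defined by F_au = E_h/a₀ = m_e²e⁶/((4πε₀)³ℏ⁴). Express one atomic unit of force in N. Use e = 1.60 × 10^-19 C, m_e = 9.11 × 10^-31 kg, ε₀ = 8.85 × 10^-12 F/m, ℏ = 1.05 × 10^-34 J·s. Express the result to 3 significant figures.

F_au = E_h/a₀ = m_e²e⁶/((4πε₀)³ℏ⁴)
E_h = 4.38 × 10^-18 J
a₀ = 5.26 × 10^-11 m
E_h/a₀ = 8.33 × 10^-8 N

8.33 × 10^-8 N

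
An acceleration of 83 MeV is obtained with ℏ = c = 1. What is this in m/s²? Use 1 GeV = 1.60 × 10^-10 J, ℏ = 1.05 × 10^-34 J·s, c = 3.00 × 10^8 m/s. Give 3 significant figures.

3.79 × 10^31 m/s²

Acceleration is [L]/[T]² = c·[E]/ℏ.
1 GeV → c/ℏ × (1 GeV in J) = 4.57 × 10^32 m/s².
Convert the energy scale: 83 MeV = 0.0830 GeV.
Result: 0.0830 × 4.57 × 10^32 = 3.79 × 10^31 m/s².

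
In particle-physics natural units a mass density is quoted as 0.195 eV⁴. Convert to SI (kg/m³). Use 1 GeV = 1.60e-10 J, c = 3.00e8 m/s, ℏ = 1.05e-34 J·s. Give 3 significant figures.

4.54e-17 kg/m³

Mass density is [E]/(c²[L]³) = [E]⁴/(ℏ³c⁵).
1 GeV⁴ → 1/(ℏ³c⁵) × (1 GeV in J)⁴ = 2.33e20 kg/m³.
Convert the energy scale: 0.195 eV⁴ = 1.95e-37 GeV⁴.
Result: 1.95e-37 × 2.33e20 = 4.54e-17 kg/m³.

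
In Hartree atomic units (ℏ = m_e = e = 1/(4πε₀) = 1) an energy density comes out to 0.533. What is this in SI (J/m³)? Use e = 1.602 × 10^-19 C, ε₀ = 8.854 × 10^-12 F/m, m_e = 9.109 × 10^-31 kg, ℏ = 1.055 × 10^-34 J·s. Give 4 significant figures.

1.561 × 10^13 J/m³

One atomic unit of energy density: u_au = E_h/a₀³ = m_e⁴e¹⁰/((4πε₀)⁵ℏ⁸) = 2.929 × 10^13 J/m³.
0.533 × 2.929 × 10^13 J/m³ = 1.561 × 10^13 J/m³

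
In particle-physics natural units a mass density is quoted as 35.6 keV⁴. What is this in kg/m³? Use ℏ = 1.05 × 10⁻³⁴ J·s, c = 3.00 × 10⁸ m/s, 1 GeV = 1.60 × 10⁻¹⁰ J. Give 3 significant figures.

Mass density is [E]/(c²[L]³) = [E]⁴/(ℏ³c⁵).
1 GeV⁴ → 1/(ℏ³c⁵) × (1 GeV in J)⁴ = 2.33 × 10²⁰ kg/m³.
Convert the energy scale: 35.6 keV⁴ = 3.56 × 10⁻²³ GeV⁴.
Result: 3.56 × 10⁻²³ × 2.33 × 10²⁰ = 8.29 × 10⁻³ kg/m³.

8.29 × 10⁻³ kg/m³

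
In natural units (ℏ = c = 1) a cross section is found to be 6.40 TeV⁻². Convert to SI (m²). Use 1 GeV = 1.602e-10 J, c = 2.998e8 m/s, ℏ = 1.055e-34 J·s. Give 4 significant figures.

Area is [L]² = [E]⁻²·(ℏc)²; restore (ℏc)².
1 GeV⁻² → (ℏc)² × (1 GeV in J)⁻² = 3.898e-32 m².
Convert the energy scale: 6.40 TeV⁻² = 6.40e-6 GeV⁻².
Result: 6.40e-6 × 3.898e-32 = 2.495e-37 m².

2.495e-37 m²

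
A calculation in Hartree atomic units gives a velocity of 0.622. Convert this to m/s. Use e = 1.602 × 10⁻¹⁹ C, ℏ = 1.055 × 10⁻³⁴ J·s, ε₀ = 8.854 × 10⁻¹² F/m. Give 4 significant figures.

1.360 × 10⁶ m/s

One atomic unit of velocity: v_au = e²/(4πε₀ℏ) = 2.186 × 10⁶ m/s.
0.622 × 2.186 × 10⁶ m/s = 1.360 × 10⁶ m/s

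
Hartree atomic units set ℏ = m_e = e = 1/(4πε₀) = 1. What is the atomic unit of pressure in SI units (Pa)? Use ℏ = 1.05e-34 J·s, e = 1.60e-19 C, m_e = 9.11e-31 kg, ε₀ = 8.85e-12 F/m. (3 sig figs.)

3.01e13 Pa

From ℏ = m_e = e = 1/(4πε₀) = 1 the pressure scale is P_au = E_h/a₀³ = m_e⁴e¹⁰/((4πε₀)⁵ℏ⁸).
E_h = 4.38e-18 J
a₀ = 5.26e-11 m
E_h/a₀³ = 3.01e13 Pa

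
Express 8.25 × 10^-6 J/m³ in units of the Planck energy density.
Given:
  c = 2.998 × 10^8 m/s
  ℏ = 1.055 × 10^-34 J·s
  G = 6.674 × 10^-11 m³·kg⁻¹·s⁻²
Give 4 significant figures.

1.781 × 10^-119

Planck energy density: u_P = c⁷/(ℏG²) = 4.632 × 10^113 J/m³.
8.25 × 10^-6 / 4.632 × 10^113 = 1.781 × 10^-119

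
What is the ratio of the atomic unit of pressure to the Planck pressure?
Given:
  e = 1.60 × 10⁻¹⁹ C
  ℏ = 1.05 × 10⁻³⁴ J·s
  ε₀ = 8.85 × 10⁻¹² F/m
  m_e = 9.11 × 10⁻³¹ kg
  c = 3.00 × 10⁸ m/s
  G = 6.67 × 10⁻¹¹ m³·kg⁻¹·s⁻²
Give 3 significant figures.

atomic unit of pressure: P_au = E_h/a₀³ = m_e⁴e¹⁰/((4πε₀)⁵ℏ⁸) = 3.01 × 10¹³ Pa
Planck pressure: p_P = c⁷/(ℏG²) = 4.68 × 10¹¹³ Pa
ratio = 3.01 × 10¹³ / 4.68 × 10¹¹³ = 6.44 × 10⁻¹⁰¹

6.44 × 10⁻¹⁰¹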